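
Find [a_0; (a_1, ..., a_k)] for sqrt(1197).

[34; (1, 1, 2, 16, 1, 8, 1, 16, 2, 1, 1, 68)]

Write x_i = (sqrt(1197) + m_i)/d_i with (m_0, d_0) = (0, 1). a_0 = floor(sqrt(1197)) = 34, since 34^2 = 1156 <= 1197 < 1225 = 35^2.
Iterate m_{i+1} = d_i*a_i - m_i, d_{i+1} = (1197 - m_{i+1}^2)/d_i, a_{i+1} = floor((a_0 + m_{i+1})/d_{i+1}):
  m_1 = 1*34 - 0 = 34, d_1 = (1197 - 34^2)/1 = 41/1 = 41, a_1 = floor((34 + 34)/41) = 1.
  m_2 = 41*1 - 34 = 7, d_2 = (1197 - 7^2)/41 = 1148/41 = 28, a_2 = floor((34 + 7)/28) = 1.
  m_3 = 28*1 - 7 = 21, d_3 = (1197 - 21^2)/28 = 756/28 = 27, a_3 = floor((34 + 21)/27) = 2.
  m_4 = 27*2 - 21 = 33, d_4 = (1197 - 33^2)/27 = 108/27 = 4, a_4 = floor((34 + 33)/4) = 16.
  m_5 = 4*16 - 33 = 31, d_5 = (1197 - 31^2)/4 = 236/4 = 59, a_5 = floor((34 + 31)/59) = 1.
  m_6 = 59*1 - 31 = 28, d_6 = (1197 - 28^2)/59 = 413/59 = 7, a_6 = floor((34 + 28)/7) = 8.
  m_7 = 7*8 - 28 = 28, d_7 = (1197 - 28^2)/7 = 413/7 = 59, a_7 = floor((34 + 28)/59) = 1.
  m_8 = 59*1 - 28 = 31, d_8 = (1197 - 31^2)/59 = 236/59 = 4, a_8 = floor((34 + 31)/4) = 16.
  m_9 = 4*16 - 31 = 33, d_9 = (1197 - 33^2)/4 = 108/4 = 27, a_9 = floor((34 + 33)/27) = 2.
  m_10 = 27*2 - 33 = 21, d_10 = (1197 - 21^2)/27 = 756/27 = 28, a_10 = floor((34 + 21)/28) = 1.
  m_11 = 28*1 - 21 = 7, d_11 = (1197 - 7^2)/28 = 1148/28 = 41, a_11 = floor((34 + 7)/41) = 1.
  m_12 = 41*1 - 7 = 34, d_12 = (1197 - 34^2)/41 = 41/41 = 1, a_12 = floor((34 + 34)/1) = 68.
  m_13 = 1*68 - 34 = 34, d_13 = (1197 - 34^2)/1 = 41/1 = 41: (m_13, d_13) = (m_1, d_1) = (34, 41), so from here the quotients repeat a_1, ..., a_12; the period length is 12.
Hence the expansion of sqrt(1197) is a_0 = 34 followed by the repeating block 1, 1, 2, 16, 1, 8, 1, 16, 2, 1, 1, 68 (period 12).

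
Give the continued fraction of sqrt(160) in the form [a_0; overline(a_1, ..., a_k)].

[12; overline(1, 1, 1, 5, 1, 1, 1, 24)]

Write x_i = (sqrt(160) + m_i)/d_i with (m_0, d_0) = (0, 1). a_0 = floor(sqrt(160)) = 12, since 12^2 = 144 <= 160 < 169 = 13^2.
Iterate m_{i+1} = d_i*a_i - m_i, d_{i+1} = (160 - m_{i+1}^2)/d_i, a_{i+1} = floor((a_0 + m_{i+1})/d_{i+1}):
  m_1 = 1*12 - 0 = 12, d_1 = (160 - 12^2)/1 = 16/1 = 16, a_1 = floor((12 + 12)/16) = 1.
  m_2 = 16*1 - 12 = 4, d_2 = (160 - 4^2)/16 = 144/16 = 9, a_2 = floor((12 + 4)/9) = 1.
  m_3 = 9*1 - 4 = 5, d_3 = (160 - 5^2)/9 = 135/9 = 15, a_3 = floor((12 + 5)/15) = 1.
  m_4 = 15*1 - 5 = 10, d_4 = (160 - 10^2)/15 = 60/15 = 4, a_4 = floor((12 + 10)/4) = 5.
  m_5 = 4*5 - 10 = 10, d_5 = (160 - 10^2)/4 = 60/4 = 15, a_5 = floor((12 + 10)/15) = 1.
  m_6 = 15*1 - 10 = 5, d_6 = (160 - 5^2)/15 = 135/15 = 9, a_6 = floor((12 + 5)/9) = 1.
  m_7 = 9*1 - 5 = 4, d_7 = (160 - 4^2)/9 = 144/9 = 16, a_7 = floor((12 + 4)/16) = 1.
  m_8 = 16*1 - 4 = 12, d_8 = (160 - 12^2)/16 = 16/16 = 1, a_8 = floor((12 + 12)/1) = 24.
  m_9 = 1*24 - 12 = 12, d_9 = (160 - 12^2)/1 = 16/1 = 16: (m_9, d_9) = (m_1, d_1) = (12, 16), so from here the quotients repeat a_1, ..., a_8; the period length is 8.
Hence the expansion of sqrt(160) is a_0 = 12 followed by the repeating block 1, 1, 1, 5, 1, 1, 1, 24 (period 8).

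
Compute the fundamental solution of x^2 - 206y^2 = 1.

First expand sqrt(206) as a continued fraction. With x_i = (sqrt(206) + m_i)/d_i and (m_0, d_0) = (0, 1): a_0 = floor(sqrt(206)) = 14, since 14^2 = 196 <= 206 < 225 = 15^2.
Iterate m_{i+1} = d_i*a_i - m_i, d_{i+1} = (206 - m_{i+1}^2)/d_i, a_{i+1} = floor((a_0 + m_{i+1})/d_{i+1}):
  m_1 = 1*14 - 0 = 14, d_1 = (206 - 14^2)/1 = 10/1 = 10, a_1 = floor((14 + 14)/10) = 2.
  m_2 = 10*2 - 14 = 6, d_2 = (206 - 6^2)/10 = 170/10 = 17, a_2 = floor((14 + 6)/17) = 1.
  m_3 = 17*1 - 6 = 11, d_3 = (206 - 11^2)/17 = 85/17 = 5, a_3 = floor((14 + 11)/5) = 5.
  m_4 = 5*5 - 11 = 14, d_4 = (206 - 14^2)/5 = 10/5 = 2, a_4 = floor((14 + 14)/2) = 14.
  m_5 = 2*14 - 14 = 14, d_5 = (206 - 14^2)/2 = 10/2 = 5, a_5 = floor((14 + 14)/5) = 5.
  m_6 = 5*5 - 14 = 11, d_6 = (206 - 11^2)/5 = 85/5 = 17, a_6 = floor((14 + 11)/17) = 1.
  m_7 = 17*1 - 11 = 6, d_7 = (206 - 6^2)/17 = 170/17 = 10, a_7 = floor((14 + 6)/10) = 2.
  m_8 = 10*2 - 6 = 14, d_8 = (206 - 14^2)/10 = 10/10 = 1, a_8 = floor((14 + 14)/1) = 28.
  m_9 = 1*28 - 14 = 14, d_9 = (206 - 14^2)/1 = 10/1 = 10: (m_9, d_9) = (m_1, d_1) = (14, 10), so from here the quotients repeat a_1, ..., a_8; the period length is 8.
So sqrt(206) = [14; (2, 1, 5, 14, 5, 1, 2, 28)] with period length k = 8.
k is even, so the fundamental solution of x^2 - 206y^2 = 1 is (p_{k-1}, q_{k-1}) = (p_7, q_7); compute convergents through index 7.
Convergents (p_i = a_i*p_{i-1} + p_{i-2}, q_i = a_i*q_{i-1} + q_{i-2} with p_{-2}=0, p_{-1}=1, q_{-2}=1, q_{-1}=0):
  i=0: a_0=14, p_0 = 14*1 + 0 = 14, q_0 = 14*0 + 1 = 1.
  i=1: a_1=2, p_1 = 2*14 + 1 = 29, q_1 = 2*1 + 0 = 2.
  i=2: a_2=1, p_2 = 1*29 + 14 = 43, q_2 = 1*2 + 1 = 3.
  i=3: a_3=5, p_3 = 5*43 + 29 = 244, q_3 = 5*3 + 2 = 17.
  i=4: a_4=14, p_4 = 14*244 + 43 = 3459, q_4 = 14*17 + 3 = 241.
  i=5: a_5=5, p_5 = 5*3459 + 244 = 17539, q_5 = 5*241 + 17 = 1222.
  i=6: a_6=1, p_6 = 1*17539 + 3459 = 20998, q_6 = 1*1222 + 241 = 1463.
  i=7: a_7=2, p_7 = 2*20998 + 17539 = 59535, q_7 = 2*1463 + 1222 = 4148.
Check: 59535^2 - 206*4148^2 = 3544416225 - 3544416224 = 1, so (x, y) = (59535, 4148) solves the equation, and by the theorem it is the least positive solution.

(x, y) = (59535, 4148)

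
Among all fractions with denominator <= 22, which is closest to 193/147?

Expand x = 193/147 as a continued fraction with the Euclidean algorithm:
  193 = 1*147 + 46, so a_0 = 1.
  147 = 3*46 + 9, so a_1 = 3.
  46 = 5*9 + 1, so a_2 = 5.
  9 = 9*1 + 0, so a_3 = 9.
so x = [1; 3, 5, 9].
Convergents (p_i = a_i*p_{i-1} + p_{i-2}, q_i = a_i*q_{i-1} + q_{i-2} with p_{-2}=0, p_{-1}=1, q_{-2}=1, q_{-1}=0), until the denominator exceeds 22:
  i=0: a_0=1, p_0 = 1*1 + 0 = 1, q_0 = 1*0 + 1 = 1.
  i=1: a_1=3, p_1 = 3*1 + 1 = 4, q_1 = 3*1 + 0 = 3.
  i=2: a_2=5, p_2 = 5*4 + 1 = 21, q_2 = 5*3 + 1 = 16.
  i=3: a_3=9, p_3 = 9*21 + 4 = 193, q_3 = 9*16 + 3 = 147.
q_3 = 147 > 22, so the last convergent with denominator <= 22 is p_2/q_2 = 21/16.
The closest fraction with denominator <= 22 is either p_2/q_2 or the intermediate fraction (k*p_2 + p_1)/(k*q_2 + q_1) with the largest k >= 1 whose denominator stays <= 22; these approach x as k grows, and every other convergent or intermediate fraction in range is farther away.
Largest k: floor((22 - q_1)/q_2) = floor((22 - 3)/16) = 1.
That gives (1*21 + 4)/(1*16 + 3) = 25/19.
Compare the errors: |x - 21/16| = |193*16 - 21*147|/(147*16) = 1/2352, and |x - 25/19| = |193*19 - 25*147|/(147*19) = 8/2793.
Cross-multiplying, 1*2793 = 2793 < 18816 = 8*2352, so 1/2352 is smaller: the convergent 21/16 is closer to x than 25/19.

21/16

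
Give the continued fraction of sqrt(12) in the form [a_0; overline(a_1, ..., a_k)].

[3; overline(2, 6)]

Write x_i = (sqrt(12) + m_i)/d_i with (m_0, d_0) = (0, 1). a_0 = floor(sqrt(12)) = 3, since 3^2 = 9 <= 12 < 16 = 4^2.
Iterate m_{i+1} = d_i*a_i - m_i, d_{i+1} = (12 - m_{i+1}^2)/d_i, a_{i+1} = floor((a_0 + m_{i+1})/d_{i+1}):
  m_1 = 1*3 - 0 = 3, d_1 = (12 - 3^2)/1 = 3/1 = 3, a_1 = floor((3 + 3)/3) = 2.
  m_2 = 3*2 - 3 = 3, d_2 = (12 - 3^2)/3 = 3/3 = 1, a_2 = floor((3 + 3)/1) = 6.
  m_3 = 1*6 - 3 = 3, d_3 = (12 - 3^2)/1 = 3/1 = 3: (m_3, d_3) = (m_1, d_1) = (3, 3), so from here the quotients repeat a_1, a_2; the period length is 2.
Hence the expansion of sqrt(12) is a_0 = 3 followed by the repeating block 2, 6 (period 2).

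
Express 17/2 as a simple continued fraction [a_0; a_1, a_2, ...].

[8; 2]

Run the Euclidean algorithm on 17 and 2; the successive quotients are the partial quotients a_0, a_1, ... (each step inverts the fractional part left over by the previous one):
  17 = 8*2 + 1, so a_0 = 8.
  2 = 2*1 + 0, so a_1 = 2.
The remainder reaches 0 after 2 divisions, so the expansion has 2 partial quotients, read off in order.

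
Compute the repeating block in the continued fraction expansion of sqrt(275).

[16; (1, 1, 2, 1, 1, 32)]

Write x_i = (sqrt(275) + m_i)/d_i with (m_0, d_0) = (0, 1). a_0 = floor(sqrt(275)) = 16, since 16^2 = 256 <= 275 < 289 = 17^2.
Iterate m_{i+1} = d_i*a_i - m_i, d_{i+1} = (275 - m_{i+1}^2)/d_i, a_{i+1} = floor((a_0 + m_{i+1})/d_{i+1}):
  m_1 = 1*16 - 0 = 16, d_1 = (275 - 16^2)/1 = 19/1 = 19, a_1 = floor((16 + 16)/19) = 1.
  m_2 = 19*1 - 16 = 3, d_2 = (275 - 3^2)/19 = 266/19 = 14, a_2 = floor((16 + 3)/14) = 1.
  m_3 = 14*1 - 3 = 11, d_3 = (275 - 11^2)/14 = 154/14 = 11, a_3 = floor((16 + 11)/11) = 2.
  m_4 = 11*2 - 11 = 11, d_4 = (275 - 11^2)/11 = 154/11 = 14, a_4 = floor((16 + 11)/14) = 1.
  m_5 = 14*1 - 11 = 3, d_5 = (275 - 3^2)/14 = 266/14 = 19, a_5 = floor((16 + 3)/19) = 1.
  m_6 = 19*1 - 3 = 16, d_6 = (275 - 16^2)/19 = 19/19 = 1, a_6 = floor((16 + 16)/1) = 32.
  m_7 = 1*32 - 16 = 16, d_7 = (275 - 16^2)/1 = 19/1 = 19: (m_7, d_7) = (m_1, d_1) = (16, 19), so from here the quotients repeat a_1, ..., a_6; the period length is 6.
Hence the expansion of sqrt(275) is a_0 = 16 followed by the repeating block 1, 1, 2, 1, 1, 32 (period 6).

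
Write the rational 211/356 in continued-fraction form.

Run the Euclidean algorithm on 211 and 356; the successive quotients are the partial quotients a_0, a_1, ... (each step inverts the fractional part left over by the previous one):
  211 = 0*356 + 211, so a_0 = 0.
  356 = 1*211 + 145, so a_1 = 1.
  211 = 1*145 + 66, so a_2 = 1.
  145 = 2*66 + 13, so a_3 = 2.
  66 = 5*13 + 1, so a_4 = 5.
  13 = 13*1 + 0, so a_5 = 13.
The remainder reaches 0 after 6 divisions, so the expansion has 6 partial quotients, read off in order.

[0; 1, 1, 2, 5, 13]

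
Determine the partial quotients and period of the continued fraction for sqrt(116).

[10; (1, 3, 2, 1, 4, 1, 2, 3, 1, 20)]

Write x_i = (sqrt(116) + m_i)/d_i with (m_0, d_0) = (0, 1). a_0 = floor(sqrt(116)) = 10, since 10^2 = 100 <= 116 < 121 = 11^2.
Iterate m_{i+1} = d_i*a_i - m_i, d_{i+1} = (116 - m_{i+1}^2)/d_i, a_{i+1} = floor((a_0 + m_{i+1})/d_{i+1}):
  m_1 = 1*10 - 0 = 10, d_1 = (116 - 10^2)/1 = 16/1 = 16, a_1 = floor((10 + 10)/16) = 1.
  m_2 = 16*1 - 10 = 6, d_2 = (116 - 6^2)/16 = 80/16 = 5, a_2 = floor((10 + 6)/5) = 3.
  m_3 = 5*3 - 6 = 9, d_3 = (116 - 9^2)/5 = 35/5 = 7, a_3 = floor((10 + 9)/7) = 2.
  m_4 = 7*2 - 9 = 5, d_4 = (116 - 5^2)/7 = 91/7 = 13, a_4 = floor((10 + 5)/13) = 1.
  m_5 = 13*1 - 5 = 8, d_5 = (116 - 8^2)/13 = 52/13 = 4, a_5 = floor((10 + 8)/4) = 4.
  m_6 = 4*4 - 8 = 8, d_6 = (116 - 8^2)/4 = 52/4 = 13, a_6 = floor((10 + 8)/13) = 1.
  m_7 = 13*1 - 8 = 5, d_7 = (116 - 5^2)/13 = 91/13 = 7, a_7 = floor((10 + 5)/7) = 2.
  m_8 = 7*2 - 5 = 9, d_8 = (116 - 9^2)/7 = 35/7 = 5, a_8 = floor((10 + 9)/5) = 3.
  m_9 = 5*3 - 9 = 6, d_9 = (116 - 6^2)/5 = 80/5 = 16, a_9 = floor((10 + 6)/16) = 1.
  m_10 = 16*1 - 6 = 10, d_10 = (116 - 10^2)/16 = 16/16 = 1, a_10 = floor((10 + 10)/1) = 20.
  m_11 = 1*20 - 10 = 10, d_11 = (116 - 10^2)/1 = 16/1 = 16: (m_11, d_11) = (m_1, d_1) = (10, 16), so from here the quotients repeat a_1, ..., a_10; the period length is 10.
Hence the expansion of sqrt(116) is a_0 = 10 followed by the repeating block 1, 3, 2, 1, 4, 1, 2, 3, 1, 20 (period 10).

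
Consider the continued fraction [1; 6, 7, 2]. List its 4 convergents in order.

Using the convergent recurrence p_i = a_i*p_{i-1} + p_{i-2}, q_i = a_i*q_{i-1} + q_{i-2} with p_{-2}=0, p_{-1}=1, q_{-2}=1, q_{-1}=0:
  i=0: a_0=1, p_0 = 1*1 + 0 = 1, q_0 = 1*0 + 1 = 1.
  i=1: a_1=6, p_1 = 6*1 + 1 = 7, q_1 = 6*1 + 0 = 6.
  i=2: a_2=7, p_2 = 7*7 + 1 = 50, q_2 = 7*6 + 1 = 43.
  i=3: a_3=2, p_3 = 2*50 + 7 = 107, q_3 = 2*43 + 6 = 92.

1/1, 7/6, 50/43, 107/92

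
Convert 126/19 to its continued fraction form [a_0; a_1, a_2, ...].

[6; 1, 1, 1, 2, 2]

Run the Euclidean algorithm on 126 and 19; the successive quotients are the partial quotients a_0, a_1, ... (each step inverts the fractional part left over by the previous one):
  126 = 6*19 + 12, so a_0 = 6.
  19 = 1*12 + 7, so a_1 = 1.
  12 = 1*7 + 5, so a_2 = 1.
  7 = 1*5 + 2, so a_3 = 1.
  5 = 2*2 + 1, so a_4 = 2.
  2 = 2*1 + 0, so a_5 = 2.
The remainder reaches 0 after 6 divisions, so the expansion has 6 partial quotients, read off in order.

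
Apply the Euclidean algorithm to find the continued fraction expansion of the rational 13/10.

Run the Euclidean algorithm on 13 and 10; the successive quotients are the partial quotients a_0, a_1, ... (each step inverts the fractional part left over by the previous one):
  13 = 1*10 + 3, so a_0 = 1.
  10 = 3*3 + 1, so a_1 = 3.
  3 = 3*1 + 0, so a_2 = 3.
The remainder reaches 0 after 3 divisions, so the expansion has 3 partial quotients, read off in order.

[1; 3, 3]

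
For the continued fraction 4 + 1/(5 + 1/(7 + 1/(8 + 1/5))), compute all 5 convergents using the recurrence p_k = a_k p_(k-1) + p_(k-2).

4/1, 21/5, 151/36, 1229/293, 6296/1501

Using the convergent recurrence p_i = a_i*p_{i-1} + p_{i-2}, q_i = a_i*q_{i-1} + q_{i-2} with p_{-2}=0, p_{-1}=1, q_{-2}=1, q_{-1}=0:
  i=0: a_0=4, p_0 = 4*1 + 0 = 4, q_0 = 4*0 + 1 = 1.
  i=1: a_1=5, p_1 = 5*4 + 1 = 21, q_1 = 5*1 + 0 = 5.
  i=2: a_2=7, p_2 = 7*21 + 4 = 151, q_2 = 7*5 + 1 = 36.
  i=3: a_3=8, p_3 = 8*151 + 21 = 1229, q_3 = 8*36 + 5 = 293.
  i=4: a_4=5, p_4 = 5*1229 + 151 = 6296, q_4 = 5*293 + 36 = 1501.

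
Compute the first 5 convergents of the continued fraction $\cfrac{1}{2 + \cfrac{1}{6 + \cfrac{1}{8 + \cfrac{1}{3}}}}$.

0/1, 1/2, 6/13, 49/106, 153/331

Using the convergent recurrence p_i = a_i*p_{i-1} + p_{i-2}, q_i = a_i*q_{i-1} + q_{i-2} with p_{-2}=0, p_{-1}=1, q_{-2}=1, q_{-1}=0:
  i=0: a_0=0, p_0 = 0*1 + 0 = 0, q_0 = 0*0 + 1 = 1.
  i=1: a_1=2, p_1 = 2*0 + 1 = 1, q_1 = 2*1 + 0 = 2.
  i=2: a_2=6, p_2 = 6*1 + 0 = 6, q_2 = 6*2 + 1 = 13.
  i=3: a_3=8, p_3 = 8*6 + 1 = 49, q_3 = 8*13 + 2 = 106.
  i=4: a_4=3, p_4 = 3*49 + 6 = 153, q_4 = 3*106 + 13 = 331.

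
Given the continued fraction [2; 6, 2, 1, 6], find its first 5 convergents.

2/1, 13/6, 28/13, 41/19, 274/127

Using the convergent recurrence p_i = a_i*p_{i-1} + p_{i-2}, q_i = a_i*q_{i-1} + q_{i-2} with p_{-2}=0, p_{-1}=1, q_{-2}=1, q_{-1}=0:
  i=0: a_0=2, p_0 = 2*1 + 0 = 2, q_0 = 2*0 + 1 = 1.
  i=1: a_1=6, p_1 = 6*2 + 1 = 13, q_1 = 6*1 + 0 = 6.
  i=2: a_2=2, p_2 = 2*13 + 2 = 28, q_2 = 2*6 + 1 = 13.
  i=3: a_3=1, p_3 = 1*28 + 13 = 41, q_3 = 1*13 + 6 = 19.
  i=4: a_4=6, p_4 = 6*41 + 28 = 274, q_4 = 6*19 + 13 = 127.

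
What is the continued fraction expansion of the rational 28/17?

Run the Euclidean algorithm on 28 and 17; the successive quotients are the partial quotients a_0, a_1, ... (each step inverts the fractional part left over by the previous one):
  28 = 1*17 + 11, so a_0 = 1.
  17 = 1*11 + 6, so a_1 = 1.
  11 = 1*6 + 5, so a_2 = 1.
  6 = 1*5 + 1, so a_3 = 1.
  5 = 5*1 + 0, so a_4 = 5.
The remainder reaches 0 after 5 divisions, so the expansion has 5 partial quotients, read off in order.

[1; 1, 1, 1, 5]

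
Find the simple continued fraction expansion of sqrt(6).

Write x_i = (sqrt(6) + m_i)/d_i with (m_0, d_0) = (0, 1). a_0 = floor(sqrt(6)) = 2, since 2^2 = 4 <= 6 < 9 = 3^2.
Iterate m_{i+1} = d_i*a_i - m_i, d_{i+1} = (6 - m_{i+1}^2)/d_i, a_{i+1} = floor((a_0 + m_{i+1})/d_{i+1}):
  m_1 = 1*2 - 0 = 2, d_1 = (6 - 2^2)/1 = 2/1 = 2, a_1 = floor((2 + 2)/2) = 2.
  m_2 = 2*2 - 2 = 2, d_2 = (6 - 2^2)/2 = 2/2 = 1, a_2 = floor((2 + 2)/1) = 4.
  m_3 = 1*4 - 2 = 2, d_3 = (6 - 2^2)/1 = 2/1 = 2: (m_3, d_3) = (m_1, d_1) = (2, 2), so from here the quotients repeat a_1, a_2; the period length is 2.
Hence the expansion of sqrt(6) is a_0 = 2 followed by the repeating block 2, 4 (period 2).

[2; (2, 4)]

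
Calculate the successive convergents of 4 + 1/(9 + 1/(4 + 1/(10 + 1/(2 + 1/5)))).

4/1, 37/9, 152/37, 1557/379, 3266/795, 17887/4354

Using the convergent recurrence p_i = a_i*p_{i-1} + p_{i-2}, q_i = a_i*q_{i-1} + q_{i-2} with p_{-2}=0, p_{-1}=1, q_{-2}=1, q_{-1}=0:
  i=0: a_0=4, p_0 = 4*1 + 0 = 4, q_0 = 4*0 + 1 = 1.
  i=1: a_1=9, p_1 = 9*4 + 1 = 37, q_1 = 9*1 + 0 = 9.
  i=2: a_2=4, p_2 = 4*37 + 4 = 152, q_2 = 4*9 + 1 = 37.
  i=3: a_3=10, p_3 = 10*152 + 37 = 1557, q_3 = 10*37 + 9 = 379.
  i=4: a_4=2, p_4 = 2*1557 + 152 = 3266, q_4 = 2*379 + 37 = 795.
  i=5: a_5=5, p_5 = 5*3266 + 1557 = 17887, q_5 = 5*795 + 379 = 4354.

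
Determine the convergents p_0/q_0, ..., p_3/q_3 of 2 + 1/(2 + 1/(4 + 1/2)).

Using the convergent recurrence p_i = a_i*p_{i-1} + p_{i-2}, q_i = a_i*q_{i-1} + q_{i-2} with p_{-2}=0, p_{-1}=1, q_{-2}=1, q_{-1}=0:
  i=0: a_0=2, p_0 = 2*1 + 0 = 2, q_0 = 2*0 + 1 = 1.
  i=1: a_1=2, p_1 = 2*2 + 1 = 5, q_1 = 2*1 + 0 = 2.
  i=2: a_2=4, p_2 = 4*5 + 2 = 22, q_2 = 4*2 + 1 = 9.
  i=3: a_3=2, p_3 = 2*22 + 5 = 49, q_3 = 2*9 + 2 = 20.

2/1, 5/2, 22/9, 49/20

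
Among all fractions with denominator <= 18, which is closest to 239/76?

22/7

Expand x = 239/76 as a continued fraction with the Euclidean algorithm:
  239 = 3*76 + 11, so a_0 = 3.
  76 = 6*11 + 10, so a_1 = 6.
  11 = 1*10 + 1, so a_2 = 1.
  10 = 10*1 + 0, so a_3 = 10.
so x = [3; 6, 1, 10].
Convergents (p_i = a_i*p_{i-1} + p_{i-2}, q_i = a_i*q_{i-1} + q_{i-2} with p_{-2}=0, p_{-1}=1, q_{-2}=1, q_{-1}=0), until the denominator exceeds 18:
  i=0: a_0=3, p_0 = 3*1 + 0 = 3, q_0 = 3*0 + 1 = 1.
  i=1: a_1=6, p_1 = 6*3 + 1 = 19, q_1 = 6*1 + 0 = 6.
  i=2: a_2=1, p_2 = 1*19 + 3 = 22, q_2 = 1*6 + 1 = 7.
  i=3: a_3=10, p_3 = 10*22 + 19 = 239, q_3 = 10*7 + 6 = 76.
q_3 = 76 > 18, so the last convergent with denominator <= 18 is p_2/q_2 = 22/7.
The closest fraction with denominator <= 18 is either p_2/q_2 or the intermediate fraction (k*p_2 + p_1)/(k*q_2 + q_1) with the largest k >= 1 whose denominator stays <= 18; these approach x as k grows, and every other convergent or intermediate fraction in range is farther away.
Largest k: floor((18 - q_1)/q_2) = floor((18 - 6)/7) = 1.
That gives (1*22 + 19)/(1*7 + 6) = 41/13.
Compare the errors: |x - 22/7| = |239*7 - 22*76|/(76*7) = 1/532, and |x - 41/13| = |239*13 - 41*76|/(76*13) = 9/988.
Cross-multiplying, 1*988 = 988 < 4788 = 9*532, so 1/532 is smaller: the convergent 22/7 is closer to x than 41/13.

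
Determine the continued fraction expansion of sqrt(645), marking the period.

Write x_i = (sqrt(645) + m_i)/d_i with (m_0, d_0) = (0, 1). a_0 = floor(sqrt(645)) = 25, since 25^2 = 625 <= 645 < 676 = 26^2.
Iterate m_{i+1} = d_i*a_i - m_i, d_{i+1} = (645 - m_{i+1}^2)/d_i, a_{i+1} = floor((a_0 + m_{i+1})/d_{i+1}):
  m_1 = 1*25 - 0 = 25, d_1 = (645 - 25^2)/1 = 20/1 = 20, a_1 = floor((25 + 25)/20) = 2.
  m_2 = 20*2 - 25 = 15, d_2 = (645 - 15^2)/20 = 420/20 = 21, a_2 = floor((25 + 15)/21) = 1.
  m_3 = 21*1 - 15 = 6, d_3 = (645 - 6^2)/21 = 609/21 = 29, a_3 = floor((25 + 6)/29) = 1.
  m_4 = 29*1 - 6 = 23, d_4 = (645 - 23^2)/29 = 116/29 = 4, a_4 = floor((25 + 23)/4) = 12.
  m_5 = 4*12 - 23 = 25, d_5 = (645 - 25^2)/4 = 20/4 = 5, a_5 = floor((25 + 25)/5) = 10.
  m_6 = 5*10 - 25 = 25, d_6 = (645 - 25^2)/5 = 20/5 = 4, a_6 = floor((25 + 25)/4) = 12.
  m_7 = 4*12 - 25 = 23, d_7 = (645 - 23^2)/4 = 116/4 = 29, a_7 = floor((25 + 23)/29) = 1.
  m_8 = 29*1 - 23 = 6, d_8 = (645 - 6^2)/29 = 609/29 = 21, a_8 = floor((25 + 6)/21) = 1.
  m_9 = 21*1 - 6 = 15, d_9 = (645 - 15^2)/21 = 420/21 = 20, a_9 = floor((25 + 15)/20) = 2.
  m_10 = 20*2 - 15 = 25, d_10 = (645 - 25^2)/20 = 20/20 = 1, a_10 = floor((25 + 25)/1) = 50.
  m_11 = 1*50 - 25 = 25, d_11 = (645 - 25^2)/1 = 20/1 = 20: (m_11, d_11) = (m_1, d_1) = (25, 20), so from here the quotients repeat a_1, ..., a_10; the period length is 10.
Hence the expansion of sqrt(645) is a_0 = 25 followed by the repeating block 2, 1, 1, 12, 10, 12, 1, 1, 2, 50 (period 10).

[25; (2, 1, 1, 12, 10, 12, 1, 1, 2, 50)]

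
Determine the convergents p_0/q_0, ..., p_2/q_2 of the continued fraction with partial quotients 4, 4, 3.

Using the convergent recurrence p_i = a_i*p_{i-1} + p_{i-2}, q_i = a_i*q_{i-1} + q_{i-2} with p_{-2}=0, p_{-1}=1, q_{-2}=1, q_{-1}=0:
  i=0: a_0=4, p_0 = 4*1 + 0 = 4, q_0 = 4*0 + 1 = 1.
  i=1: a_1=4, p_1 = 4*4 + 1 = 17, q_1 = 4*1 + 0 = 4.
  i=2: a_2=3, p_2 = 3*17 + 4 = 55, q_2 = 3*4 + 1 = 13.

4/1, 17/4, 55/13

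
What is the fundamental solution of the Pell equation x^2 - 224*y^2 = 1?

First expand sqrt(224) as a continued fraction. With x_i = (sqrt(224) + m_i)/d_i and (m_0, d_0) = (0, 1): a_0 = floor(sqrt(224)) = 14, since 14^2 = 196 <= 224 < 225 = 15^2.
Iterate m_{i+1} = d_i*a_i - m_i, d_{i+1} = (224 - m_{i+1}^2)/d_i, a_{i+1} = floor((a_0 + m_{i+1})/d_{i+1}):
  m_1 = 1*14 - 0 = 14, d_1 = (224 - 14^2)/1 = 28/1 = 28, a_1 = floor((14 + 14)/28) = 1.
  m_2 = 28*1 - 14 = 14, d_2 = (224 - 14^2)/28 = 28/28 = 1, a_2 = floor((14 + 14)/1) = 28.
  m_3 = 1*28 - 14 = 14, d_3 = (224 - 14^2)/1 = 28/1 = 28: (m_3, d_3) = (m_1, d_1) = (14, 28), so from here the quotients repeat a_1, a_2; the period length is 2.
So sqrt(224) = [14; (1, 28)] with period length k = 2.
k is even, so the fundamental solution of x^2 - 224y^2 = 1 is (p_{k-1}, q_{k-1}) = (p_1, q_1); compute convergents through index 1.
Convergents (p_i = a_i*p_{i-1} + p_{i-2}, q_i = a_i*q_{i-1} + q_{i-2} with p_{-2}=0, p_{-1}=1, q_{-2}=1, q_{-1}=0):
  i=0: a_0=14, p_0 = 14*1 + 0 = 14, q_0 = 14*0 + 1 = 1.
  i=1: a_1=1, p_1 = 1*14 + 1 = 15, q_1 = 1*1 + 0 = 1.
Check: 15^2 - 224*1^2 = 225 - 224 = 1, so (x, y) = (15, 1) solves the equation, and by the theorem it is the least positive solution.

(x, y) = (15, 1)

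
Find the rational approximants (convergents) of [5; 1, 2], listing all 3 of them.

5/1, 6/1, 17/3

Using the convergent recurrence p_i = a_i*p_{i-1} + p_{i-2}, q_i = a_i*q_{i-1} + q_{i-2} with p_{-2}=0, p_{-1}=1, q_{-2}=1, q_{-1}=0:
  i=0: a_0=5, p_0 = 5*1 + 0 = 5, q_0 = 5*0 + 1 = 1.
  i=1: a_1=1, p_1 = 1*5 + 1 = 6, q_1 = 1*1 + 0 = 1.
  i=2: a_2=2, p_2 = 2*6 + 5 = 17, q_2 = 2*1 + 1 = 3.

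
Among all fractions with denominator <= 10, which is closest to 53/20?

Expand x = 53/20 as a continued fraction with the Euclidean algorithm:
  53 = 2*20 + 13, so a_0 = 2.
  20 = 1*13 + 7, so a_1 = 1.
  13 = 1*7 + 6, so a_2 = 1.
  7 = 1*6 + 1, so a_3 = 1.
  6 = 6*1 + 0, so a_4 = 6.
so x = [2; 1, 1, 1, 6].
Convergents (p_i = a_i*p_{i-1} + p_{i-2}, q_i = a_i*q_{i-1} + q_{i-2} with p_{-2}=0, p_{-1}=1, q_{-2}=1, q_{-1}=0), until the denominator exceeds 10:
  i=0: a_0=2, p_0 = 2*1 + 0 = 2, q_0 = 2*0 + 1 = 1.
  i=1: a_1=1, p_1 = 1*2 + 1 = 3, q_1 = 1*1 + 0 = 1.
  i=2: a_2=1, p_2 = 1*3 + 2 = 5, q_2 = 1*1 + 1 = 2.
  i=3: a_3=1, p_3 = 1*5 + 3 = 8, q_3 = 1*2 + 1 = 3.
  i=4: a_4=6, p_4 = 6*8 + 5 = 53, q_4 = 6*3 + 2 = 20.
q_4 = 20 > 10, so the last convergent with denominator <= 10 is p_3/q_3 = 8/3.
The closest fraction with denominator <= 10 is either p_3/q_3 or the intermediate fraction (k*p_3 + p_2)/(k*q_3 + q_2) with the largest k >= 1 whose denominator stays <= 10; these approach x as k grows, and every other convergent or intermediate fraction in range is farther away.
Largest k: floor((10 - q_2)/q_3) = floor((10 - 2)/3) = 2.
That gives (2*8 + 5)/(2*3 + 2) = 21/8.
Compare the errors: |x - 8/3| = |53*3 - 8*20|/(20*3) = 1/60, and |x - 21/8| = |53*8 - 21*20|/(20*8) = 4/160.
Cross-multiplying, 1*160 = 160 < 240 = 4*60, so 1/60 is smaller: the convergent 8/3 is closer to x than 21/8.

8/3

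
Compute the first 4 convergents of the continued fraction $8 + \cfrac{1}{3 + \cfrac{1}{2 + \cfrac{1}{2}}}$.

8/1, 25/3, 58/7, 141/17

Using the convergent recurrence p_i = a_i*p_{i-1} + p_{i-2}, q_i = a_i*q_{i-1} + q_{i-2} with p_{-2}=0, p_{-1}=1, q_{-2}=1, q_{-1}=0:
  i=0: a_0=8, p_0 = 8*1 + 0 = 8, q_0 = 8*0 + 1 = 1.
  i=1: a_1=3, p_1 = 3*8 + 1 = 25, q_1 = 3*1 + 0 = 3.
  i=2: a_2=2, p_2 = 2*25 + 8 = 58, q_2 = 2*3 + 1 = 7.
  i=3: a_3=2, p_3 = 2*58 + 25 = 141, q_3 = 2*7 + 3 = 17.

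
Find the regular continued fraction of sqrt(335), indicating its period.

[18; (3, 3, 3, 36)]

Write x_i = (sqrt(335) + m_i)/d_i with (m_0, d_0) = (0, 1). a_0 = floor(sqrt(335)) = 18, since 18^2 = 324 <= 335 < 361 = 19^2.
Iterate m_{i+1} = d_i*a_i - m_i, d_{i+1} = (335 - m_{i+1}^2)/d_i, a_{i+1} = floor((a_0 + m_{i+1})/d_{i+1}):
  m_1 = 1*18 - 0 = 18, d_1 = (335 - 18^2)/1 = 11/1 = 11, a_1 = floor((18 + 18)/11) = 3.
  m_2 = 11*3 - 18 = 15, d_2 = (335 - 15^2)/11 = 110/11 = 10, a_2 = floor((18 + 15)/10) = 3.
  m_3 = 10*3 - 15 = 15, d_3 = (335 - 15^2)/10 = 110/10 = 11, a_3 = floor((18 + 15)/11) = 3.
  m_4 = 11*3 - 15 = 18, d_4 = (335 - 18^2)/11 = 11/11 = 1, a_4 = floor((18 + 18)/1) = 36.
  m_5 = 1*36 - 18 = 18, d_5 = (335 - 18^2)/1 = 11/1 = 11: (m_5, d_5) = (m_1, d_1) = (18, 11), so from here the quotients repeat a_1, ..., a_4; the period length is 4.
Hence the expansion of sqrt(335) is a_0 = 18 followed by the repeating block 3, 3, 3, 36 (period 4).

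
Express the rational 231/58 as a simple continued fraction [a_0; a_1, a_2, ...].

[3; 1, 57]

Run the Euclidean algorithm on 231 and 58; the successive quotients are the partial quotients a_0, a_1, ... (each step inverts the fractional part left over by the previous one):
  231 = 3*58 + 57, so a_0 = 3.
  58 = 1*57 + 1, so a_1 = 1.
  57 = 57*1 + 0, so a_2 = 57.
The remainder reaches 0 after 3 divisions, so the expansion has 3 partial quotients, read off in order.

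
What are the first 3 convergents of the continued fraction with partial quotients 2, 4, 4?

2/1, 9/4, 38/17

Using the convergent recurrence p_i = a_i*p_{i-1} + p_{i-2}, q_i = a_i*q_{i-1} + q_{i-2} with p_{-2}=0, p_{-1}=1, q_{-2}=1, q_{-1}=0:
  i=0: a_0=2, p_0 = 2*1 + 0 = 2, q_0 = 2*0 + 1 = 1.
  i=1: a_1=4, p_1 = 4*2 + 1 = 9, q_1 = 4*1 + 0 = 4.
  i=2: a_2=4, p_2 = 4*9 + 2 = 38, q_2 = 4*4 + 1 = 17.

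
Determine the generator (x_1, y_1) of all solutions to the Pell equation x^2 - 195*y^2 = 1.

First expand sqrt(195) as a continued fraction. With x_i = (sqrt(195) + m_i)/d_i and (m_0, d_0) = (0, 1): a_0 = floor(sqrt(195)) = 13, since 13^2 = 169 <= 195 < 196 = 14^2.
Iterate m_{i+1} = d_i*a_i - m_i, d_{i+1} = (195 - m_{i+1}^2)/d_i, a_{i+1} = floor((a_0 + m_{i+1})/d_{i+1}):
  m_1 = 1*13 - 0 = 13, d_1 = (195 - 13^2)/1 = 26/1 = 26, a_1 = floor((13 + 13)/26) = 1.
  m_2 = 26*1 - 13 = 13, d_2 = (195 - 13^2)/26 = 26/26 = 1, a_2 = floor((13 + 13)/1) = 26.
  m_3 = 1*26 - 13 = 13, d_3 = (195 - 13^2)/1 = 26/1 = 26: (m_3, d_3) = (m_1, d_1) = (13, 26), so from here the quotients repeat a_1, a_2; the period length is 2.
So sqrt(195) = [13; (1, 26)] with period length k = 2.
k is even, so the fundamental solution of x^2 - 195y^2 = 1 is (p_{k-1}, q_{k-1}) = (p_1, q_1); compute convergents through index 1.
Convergents (p_i = a_i*p_{i-1} + p_{i-2}, q_i = a_i*q_{i-1} + q_{i-2} with p_{-2}=0, p_{-1}=1, q_{-2}=1, q_{-1}=0):
  i=0: a_0=13, p_0 = 13*1 + 0 = 13, q_0 = 13*0 + 1 = 1.
  i=1: a_1=1, p_1 = 1*13 + 1 = 14, q_1 = 1*1 + 0 = 1.
Check: 14^2 - 195*1^2 = 196 - 195 = 1, so (x, y) = (14, 1) solves the equation, and by the theorem it is the least positive solution.

(x, y) = (14, 1)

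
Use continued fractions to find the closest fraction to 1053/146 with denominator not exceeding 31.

137/19

Expand x = 1053/146 as a continued fraction with the Euclidean algorithm:
  1053 = 7*146 + 31, so a_0 = 7.
  146 = 4*31 + 22, so a_1 = 4.
  31 = 1*22 + 9, so a_2 = 1.
  22 = 2*9 + 4, so a_3 = 2.
  9 = 2*4 + 1, so a_4 = 2.
  4 = 4*1 + 0, so a_5 = 4.
so x = [7; 4, 1, 2, 2, 4].
Convergents (p_i = a_i*p_{i-1} + p_{i-2}, q_i = a_i*q_{i-1} + q_{i-2} with p_{-2}=0, p_{-1}=1, q_{-2}=1, q_{-1}=0), until the denominator exceeds 31:
  i=0: a_0=7, p_0 = 7*1 + 0 = 7, q_0 = 7*0 + 1 = 1.
  i=1: a_1=4, p_1 = 4*7 + 1 = 29, q_1 = 4*1 + 0 = 4.
  i=2: a_2=1, p_2 = 1*29 + 7 = 36, q_2 = 1*4 + 1 = 5.
  i=3: a_3=2, p_3 = 2*36 + 29 = 101, q_3 = 2*5 + 4 = 14.
  i=4: a_4=2, p_4 = 2*101 + 36 = 238, q_4 = 2*14 + 5 = 33.
q_4 = 33 > 31, so the last convergent with denominator <= 31 is p_3/q_3 = 101/14.
The closest fraction with denominator <= 31 is either p_3/q_3 or the intermediate fraction (k*p_3 + p_2)/(k*q_3 + q_2) with the largest k >= 1 whose denominator stays <= 31; these approach x as k grows, and every other convergent or intermediate fraction in range is farther away.
Largest k: floor((31 - q_2)/q_3) = floor((31 - 5)/14) = 1.
That gives (1*101 + 36)/(1*14 + 5) = 137/19.
Compare the errors: |x - 101/14| = |1053*14 - 101*146|/(146*14) = 4/2044, and |x - 137/19| = |1053*19 - 137*146|/(146*19) = 5/2774.
Cross-multiplying, 5*2044 = 10220 < 11096 = 4*2774, so 5/2774 is smaller: the intermediate fraction 137/19 is closer to x than 101/14.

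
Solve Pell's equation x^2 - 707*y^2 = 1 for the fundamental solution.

First expand sqrt(707) as a continued fraction. With x_i = (sqrt(707) + m_i)/d_i and (m_0, d_0) = (0, 1): a_0 = floor(sqrt(707)) = 26, since 26^2 = 676 <= 707 < 729 = 27^2.
Iterate m_{i+1} = d_i*a_i - m_i, d_{i+1} = (707 - m_{i+1}^2)/d_i, a_{i+1} = floor((a_0 + m_{i+1})/d_{i+1}):
  m_1 = 1*26 - 0 = 26, d_1 = (707 - 26^2)/1 = 31/1 = 31, a_1 = floor((26 + 26)/31) = 1.
  m_2 = 31*1 - 26 = 5, d_2 = (707 - 5^2)/31 = 682/31 = 22, a_2 = floor((26 + 5)/22) = 1.
  m_3 = 22*1 - 5 = 17, d_3 = (707 - 17^2)/22 = 418/22 = 19, a_3 = floor((26 + 17)/19) = 2.
  m_4 = 19*2 - 17 = 21, d_4 = (707 - 21^2)/19 = 266/19 = 14, a_4 = floor((26 + 21)/14) = 3.
  m_5 = 14*3 - 21 = 21, d_5 = (707 - 21^2)/14 = 266/14 = 19, a_5 = floor((26 + 21)/19) = 2.
  m_6 = 19*2 - 21 = 17, d_6 = (707 - 17^2)/19 = 418/19 = 22, a_6 = floor((26 + 17)/22) = 1.
  m_7 = 22*1 - 17 = 5, d_7 = (707 - 5^2)/22 = 682/22 = 31, a_7 = floor((26 + 5)/31) = 1.
  m_8 = 31*1 - 5 = 26, d_8 = (707 - 26^2)/31 = 31/31 = 1, a_8 = floor((26 + 26)/1) = 52.
  m_9 = 1*52 - 26 = 26, d_9 = (707 - 26^2)/1 = 31/1 = 31: (m_9, d_9) = (m_1, d_1) = (26, 31), so from here the quotients repeat a_1, ..., a_8; the period length is 8.
So sqrt(707) = [26; (1, 1, 2, 3, 2, 1, 1, 52)] with period length k = 8.
k is even, so the fundamental solution of x^2 - 707y^2 = 1 is (p_{k-1}, q_{k-1}) = (p_7, q_7); compute convergents through index 7.
Convergents (p_i = a_i*p_{i-1} + p_{i-2}, q_i = a_i*q_{i-1} + q_{i-2} with p_{-2}=0, p_{-1}=1, q_{-2}=1, q_{-1}=0):
  i=0: a_0=26, p_0 = 26*1 + 0 = 26, q_0 = 26*0 + 1 = 1.
  i=1: a_1=1, p_1 = 1*26 + 1 = 27, q_1 = 1*1 + 0 = 1.
  i=2: a_2=1, p_2 = 1*27 + 26 = 53, q_2 = 1*1 + 1 = 2.
  i=3: a_3=2, p_3 = 2*53 + 27 = 133, q_3 = 2*2 + 1 = 5.
  i=4: a_4=3, p_4 = 3*133 + 53 = 452, q_4 = 3*5 + 2 = 17.
  i=5: a_5=2, p_5 = 2*452 + 133 = 1037, q_5 = 2*17 + 5 = 39.
  i=6: a_6=1, p_6 = 1*1037 + 452 = 1489, q_6 = 1*39 + 17 = 56.
  i=7: a_7=1, p_7 = 1*1489 + 1037 = 2526, q_7 = 1*56 + 39 = 95.
Check: 2526^2 - 707*95^2 = 6380676 - 6380675 = 1, so (x, y) = (2526, 95) solves the equation, and by the theorem it is the least positive solution.

(x, y) = (2526, 95)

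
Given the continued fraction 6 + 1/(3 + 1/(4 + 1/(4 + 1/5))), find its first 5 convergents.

Using the convergent recurrence p_i = a_i*p_{i-1} + p_{i-2}, q_i = a_i*q_{i-1} + q_{i-2} with p_{-2}=0, p_{-1}=1, q_{-2}=1, q_{-1}=0:
  i=0: a_0=6, p_0 = 6*1 + 0 = 6, q_0 = 6*0 + 1 = 1.
  i=1: a_1=3, p_1 = 3*6 + 1 = 19, q_1 = 3*1 + 0 = 3.
  i=2: a_2=4, p_2 = 4*19 + 6 = 82, q_2 = 4*3 + 1 = 13.
  i=3: a_3=4, p_3 = 4*82 + 19 = 347, q_3 = 4*13 + 3 = 55.
  i=4: a_4=5, p_4 = 5*347 + 82 = 1817, q_4 = 5*55 + 13 = 288.

6/1, 19/3, 82/13, 347/55, 1817/288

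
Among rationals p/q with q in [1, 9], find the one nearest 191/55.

Expand x = 191/55 as a continued fraction with the Euclidean algorithm:
  191 = 3*55 + 26, so a_0 = 3.
  55 = 2*26 + 3, so a_1 = 2.
  26 = 8*3 + 2, so a_2 = 8.
  3 = 1*2 + 1, so a_3 = 1.
  2 = 2*1 + 0, so a_4 = 2.
so x = [3; 2, 8, 1, 2].
Convergents (p_i = a_i*p_{i-1} + p_{i-2}, q_i = a_i*q_{i-1} + q_{i-2} with p_{-2}=0, p_{-1}=1, q_{-2}=1, q_{-1}=0), until the denominator exceeds 9:
  i=0: a_0=3, p_0 = 3*1 + 0 = 3, q_0 = 3*0 + 1 = 1.
  i=1: a_1=2, p_1 = 2*3 + 1 = 7, q_1 = 2*1 + 0 = 2.
  i=2: a_2=8, p_2 = 8*7 + 3 = 59, q_2 = 8*2 + 1 = 17.
q_2 = 17 > 9, so the last convergent with denominator <= 9 is p_1/q_1 = 7/2.
The closest fraction with denominator <= 9 is either p_1/q_1 or the intermediate fraction (k*p_1 + p_0)/(k*q_1 + q_0) with the largest k >= 1 whose denominator stays <= 9; these approach x as k grows, and every other convergent or intermediate fraction in range is farther away.
Largest k: floor((9 - q_0)/q_1) = floor((9 - 1)/2) = 4.
That gives (4*7 + 3)/(4*2 + 1) = 31/9.
Compare the errors: |x - 7/2| = |191*2 - 7*55|/(55*2) = 3/110, and |x - 31/9| = |191*9 - 31*55|/(55*9) = 14/495.
Cross-multiplying, 3*495 = 1485 < 1540 = 14*110, so 3/110 is smaller: the convergent 7/2 is closer to x than 31/9.

7/2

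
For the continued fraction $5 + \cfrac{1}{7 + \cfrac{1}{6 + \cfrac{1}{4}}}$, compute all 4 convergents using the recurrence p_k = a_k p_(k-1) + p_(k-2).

Using the convergent recurrence p_i = a_i*p_{i-1} + p_{i-2}, q_i = a_i*q_{i-1} + q_{i-2} with p_{-2}=0, p_{-1}=1, q_{-2}=1, q_{-1}=0:
  i=0: a_0=5, p_0 = 5*1 + 0 = 5, q_0 = 5*0 + 1 = 1.
  i=1: a_1=7, p_1 = 7*5 + 1 = 36, q_1 = 7*1 + 0 = 7.
  i=2: a_2=6, p_2 = 6*36 + 5 = 221, q_2 = 6*7 + 1 = 43.
  i=3: a_3=4, p_3 = 4*221 + 36 = 920, q_3 = 4*43 + 7 = 179.

5/1, 36/7, 221/43, 920/179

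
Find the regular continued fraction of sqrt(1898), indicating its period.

Write x_i = (sqrt(1898) + m_i)/d_i with (m_0, d_0) = (0, 1). a_0 = floor(sqrt(1898)) = 43, since 43^2 = 1849 <= 1898 < 1936 = 44^2.
Iterate m_{i+1} = d_i*a_i - m_i, d_{i+1} = (1898 - m_{i+1}^2)/d_i, a_{i+1} = floor((a_0 + m_{i+1})/d_{i+1}):
  m_1 = 1*43 - 0 = 43, d_1 = (1898 - 43^2)/1 = 49/1 = 49, a_1 = floor((43 + 43)/49) = 1.
  m_2 = 49*1 - 43 = 6, d_2 = (1898 - 6^2)/49 = 1862/49 = 38, a_2 = floor((43 + 6)/38) = 1.
  m_3 = 38*1 - 6 = 32, d_3 = (1898 - 32^2)/38 = 874/38 = 23, a_3 = floor((43 + 32)/23) = 3.
  m_4 = 23*3 - 32 = 37, d_4 = (1898 - 37^2)/23 = 529/23 = 23, a_4 = floor((43 + 37)/23) = 3.
  m_5 = 23*3 - 37 = 32, d_5 = (1898 - 32^2)/23 = 874/23 = 38, a_5 = floor((43 + 32)/38) = 1.
  m_6 = 38*1 - 32 = 6, d_6 = (1898 - 6^2)/38 = 1862/38 = 49, a_6 = floor((43 + 6)/49) = 1.
  m_7 = 49*1 - 6 = 43, d_7 = (1898 - 43^2)/49 = 49/49 = 1, a_7 = floor((43 + 43)/1) = 86.
  m_8 = 1*86 - 43 = 43, d_8 = (1898 - 43^2)/1 = 49/1 = 49: (m_8, d_8) = (m_1, d_1) = (43, 49), so from here the quotients repeat a_1, ..., a_7; the period length is 7.
Hence the expansion of sqrt(1898) is a_0 = 43 followed by the repeating block 1, 1, 3, 3, 1, 1, 86 (period 7).

[43; (1, 1, 3, 3, 1, 1, 86)]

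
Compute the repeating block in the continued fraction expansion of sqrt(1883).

Write x_i = (sqrt(1883) + m_i)/d_i with (m_0, d_0) = (0, 1). a_0 = floor(sqrt(1883)) = 43, since 43^2 = 1849 <= 1883 < 1936 = 44^2.
Iterate m_{i+1} = d_i*a_i - m_i, d_{i+1} = (1883 - m_{i+1}^2)/d_i, a_{i+1} = floor((a_0 + m_{i+1})/d_{i+1}):
  m_1 = 1*43 - 0 = 43, d_1 = (1883 - 43^2)/1 = 34/1 = 34, a_1 = floor((43 + 43)/34) = 2.
  m_2 = 34*2 - 43 = 25, d_2 = (1883 - 25^2)/34 = 1258/34 = 37, a_2 = floor((43 + 25)/37) = 1.
  m_3 = 37*1 - 25 = 12, d_3 = (1883 - 12^2)/37 = 1739/37 = 47, a_3 = floor((43 + 12)/47) = 1.
  m_4 = 47*1 - 12 = 35, d_4 = (1883 - 35^2)/47 = 658/47 = 14, a_4 = floor((43 + 35)/14) = 5.
  m_5 = 14*5 - 35 = 35, d_5 = (1883 - 35^2)/14 = 658/14 = 47, a_5 = floor((43 + 35)/47) = 1.
  m_6 = 47*1 - 35 = 12, d_6 = (1883 - 12^2)/47 = 1739/47 = 37, a_6 = floor((43 + 12)/37) = 1.
  m_7 = 37*1 - 12 = 25, d_7 = (1883 - 25^2)/37 = 1258/37 = 34, a_7 = floor((43 + 25)/34) = 2.
  m_8 = 34*2 - 25 = 43, d_8 = (1883 - 43^2)/34 = 34/34 = 1, a_8 = floor((43 + 43)/1) = 86.
  m_9 = 1*86 - 43 = 43, d_9 = (1883 - 43^2)/1 = 34/1 = 34: (m_9, d_9) = (m_1, d_1) = (43, 34), so from here the quotients repeat a_1, ..., a_8; the period length is 8.
Hence the expansion of sqrt(1883) is a_0 = 43 followed by the repeating block 2, 1, 1, 5, 1, 1, 2, 86 (period 8).

[43; (2, 1, 1, 5, 1, 1, 2, 86)]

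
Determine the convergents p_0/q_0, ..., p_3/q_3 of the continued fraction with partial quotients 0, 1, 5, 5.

0/1, 1/1, 5/6, 26/31

Using the convergent recurrence p_i = a_i*p_{i-1} + p_{i-2}, q_i = a_i*q_{i-1} + q_{i-2} with p_{-2}=0, p_{-1}=1, q_{-2}=1, q_{-1}=0:
  i=0: a_0=0, p_0 = 0*1 + 0 = 0, q_0 = 0*0 + 1 = 1.
  i=1: a_1=1, p_1 = 1*0 + 1 = 1, q_1 = 1*1 + 0 = 1.
  i=2: a_2=5, p_2 = 5*1 + 0 = 5, q_2 = 5*1 + 1 = 6.
  i=3: a_3=5, p_3 = 5*5 + 1 = 26, q_3 = 5*6 + 1 = 31.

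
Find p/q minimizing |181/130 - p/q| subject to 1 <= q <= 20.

25/18

Expand x = 181/130 as a continued fraction with the Euclidean algorithm:
  181 = 1*130 + 51, so a_0 = 1.
  130 = 2*51 + 28, so a_1 = 2.
  51 = 1*28 + 23, so a_2 = 1.
  28 = 1*23 + 5, so a_3 = 1.
  23 = 4*5 + 3, so a_4 = 4.
  5 = 1*3 + 2, so a_5 = 1.
  3 = 1*2 + 1, so a_6 = 1.
  2 = 2*1 + 0, so a_7 = 2.
so x = [1; 2, 1, 1, 4, 1, 1, 2].
Convergents (p_i = a_i*p_{i-1} + p_{i-2}, q_i = a_i*q_{i-1} + q_{i-2} with p_{-2}=0, p_{-1}=1, q_{-2}=1, q_{-1}=0), until the denominator exceeds 20:
  i=0: a_0=1, p_0 = 1*1 + 0 = 1, q_0 = 1*0 + 1 = 1.
  i=1: a_1=2, p_1 = 2*1 + 1 = 3, q_1 = 2*1 + 0 = 2.
  i=2: a_2=1, p_2 = 1*3 + 1 = 4, q_2 = 1*2 + 1 = 3.
  i=3: a_3=1, p_3 = 1*4 + 3 = 7, q_3 = 1*3 + 2 = 5.
  i=4: a_4=4, p_4 = 4*7 + 4 = 32, q_4 = 4*5 + 3 = 23.
q_4 = 23 > 20, so the last convergent with denominator <= 20 is p_3/q_3 = 7/5.
The closest fraction with denominator <= 20 is either p_3/q_3 or the intermediate fraction (k*p_3 + p_2)/(k*q_3 + q_2) with the largest k >= 1 whose denominator stays <= 20; these approach x as k grows, and every other convergent or intermediate fraction in range is farther away.
Largest k: floor((20 - q_2)/q_3) = floor((20 - 3)/5) = 3.
That gives (3*7 + 4)/(3*5 + 3) = 25/18.
Compare the errors: |x - 7/5| = |181*5 - 7*130|/(130*5) = 5/650, and |x - 25/18| = |181*18 - 25*130|/(130*18) = 8/2340.
Cross-multiplying, 8*650 = 5200 < 11700 = 5*2340, so 8/2340 is smaller: the intermediate fraction 25/18 is closer to x than 7/5.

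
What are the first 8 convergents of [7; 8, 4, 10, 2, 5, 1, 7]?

Using the convergent recurrence p_i = a_i*p_{i-1} + p_{i-2}, q_i = a_i*q_{i-1} + q_{i-2} with p_{-2}=0, p_{-1}=1, q_{-2}=1, q_{-1}=0:
  i=0: a_0=7, p_0 = 7*1 + 0 = 7, q_0 = 7*0 + 1 = 1.
  i=1: a_1=8, p_1 = 8*7 + 1 = 57, q_1 = 8*1 + 0 = 8.
  i=2: a_2=4, p_2 = 4*57 + 7 = 235, q_2 = 4*8 + 1 = 33.
  i=3: a_3=10, p_3 = 10*235 + 57 = 2407, q_3 = 10*33 + 8 = 338.
  i=4: a_4=2, p_4 = 2*2407 + 235 = 5049, q_4 = 2*338 + 33 = 709.
  i=5: a_5=5, p_5 = 5*5049 + 2407 = 27652, q_5 = 5*709 + 338 = 3883.
  i=6: a_6=1, p_6 = 1*27652 + 5049 = 32701, q_6 = 1*3883 + 709 = 4592.
  i=7: a_7=7, p_7 = 7*32701 + 27652 = 256559, q_7 = 7*4592 + 3883 = 36027.

7/1, 57/8, 235/33, 2407/338, 5049/709, 27652/3883, 32701/4592, 256559/36027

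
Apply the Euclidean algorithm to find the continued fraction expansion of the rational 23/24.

[0; 1, 23]

Run the Euclidean algorithm on 23 and 24; the successive quotients are the partial quotients a_0, a_1, ... (each step inverts the fractional part left over by the previous one):
  23 = 0*24 + 23, so a_0 = 0.
  24 = 1*23 + 1, so a_1 = 1.
  23 = 23*1 + 0, so a_2 = 23.
The remainder reaches 0 after 3 divisions, so the expansion has 3 partial quotients, read off in order.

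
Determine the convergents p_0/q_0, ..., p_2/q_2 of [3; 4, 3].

Using the convergent recurrence p_i = a_i*p_{i-1} + p_{i-2}, q_i = a_i*q_{i-1} + q_{i-2} with p_{-2}=0, p_{-1}=1, q_{-2}=1, q_{-1}=0:
  i=0: a_0=3, p_0 = 3*1 + 0 = 3, q_0 = 3*0 + 1 = 1.
  i=1: a_1=4, p_1 = 4*3 + 1 = 13, q_1 = 4*1 + 0 = 4.
  i=2: a_2=3, p_2 = 3*13 + 3 = 42, q_2 = 3*4 + 1 = 13.

3/1, 13/4, 42/13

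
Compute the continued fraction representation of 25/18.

Run the Euclidean algorithm on 25 and 18; the successive quotients are the partial quotients a_0, a_1, ... (each step inverts the fractional part left over by the previous one):
  25 = 1*18 + 7, so a_0 = 1.
  18 = 2*7 + 4, so a_1 = 2.
  7 = 1*4 + 3, so a_2 = 1.
  4 = 1*3 + 1, so a_3 = 1.
  3 = 3*1 + 0, so a_4 = 3.
The remainder reaches 0 after 5 divisions, so the expansion has 5 partial quotients, read off in order.

[1; 2, 1, 1, 3]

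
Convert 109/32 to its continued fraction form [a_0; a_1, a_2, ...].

[3; 2, 2, 6]

Run the Euclidean algorithm on 109 and 32; the successive quotients are the partial quotients a_0, a_1, ... (each step inverts the fractional part left over by the previous one):
  109 = 3*32 + 13, so a_0 = 3.
  32 = 2*13 + 6, so a_1 = 2.
  13 = 2*6 + 1, so a_2 = 2.
  6 = 6*1 + 0, so a_3 = 6.
The remainder reaches 0 after 4 divisions, so the expansion has 4 partial quotients, read off in order.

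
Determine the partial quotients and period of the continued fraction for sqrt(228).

Write x_i = (sqrt(228) + m_i)/d_i with (m_0, d_0) = (0, 1). a_0 = floor(sqrt(228)) = 15, since 15^2 = 225 <= 228 < 256 = 16^2.
Iterate m_{i+1} = d_i*a_i - m_i, d_{i+1} = (228 - m_{i+1}^2)/d_i, a_{i+1} = floor((a_0 + m_{i+1})/d_{i+1}):
  m_1 = 1*15 - 0 = 15, d_1 = (228 - 15^2)/1 = 3/1 = 3, a_1 = floor((15 + 15)/3) = 10.
  m_2 = 3*10 - 15 = 15, d_2 = (228 - 15^2)/3 = 3/3 = 1, a_2 = floor((15 + 15)/1) = 30.
  m_3 = 1*30 - 15 = 15, d_3 = (228 - 15^2)/1 = 3/1 = 3: (m_3, d_3) = (m_1, d_1) = (15, 3), so from here the quotients repeat a_1, a_2; the period length is 2.
Hence the expansion of sqrt(228) is a_0 = 15 followed by the repeating block 10, 30 (period 2).

[15; (10, 30)]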